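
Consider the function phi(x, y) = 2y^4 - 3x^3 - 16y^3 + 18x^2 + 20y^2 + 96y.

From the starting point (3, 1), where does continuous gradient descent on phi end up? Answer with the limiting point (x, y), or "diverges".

phi is separable, so gradient descent decouples: x follows -∂phi/∂x, y follows -∂phi/∂y.
∂phi/∂x = -9x(x - 4); at x=3 this is 27, so x decreases.
∂phi/∂y = 8(y - 4)(y - 3)(y + 1); at y=1 this is 96, so y decreases.
x converges to its nearest critical value 0 (a local min of the x-part); y converges to -1. The iterate converges to (0, -1).

(0, -1)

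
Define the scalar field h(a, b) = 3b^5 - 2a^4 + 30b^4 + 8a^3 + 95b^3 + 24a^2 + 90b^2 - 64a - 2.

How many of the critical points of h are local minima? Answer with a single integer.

h separates as a function of a plus a function of b, so ∇h=0 decouples.
∂h/∂a = -8(a - 4)(a - 1)(a + 2) = 0 at a ∈ {-2, 1, 4}; ∂h/∂b = 15b(b + 1)(b + 3)(b + 4) = 0 at b ∈ {-4, -3, -1, 0}.
The Hessian is diagonal: diag(h_aa, h_bb). Second derivatives: h_aa(-2)=-144, h_aa(1)=72, h_aa(4)=-144; h_bb(-4)=-180, h_bb(-3)=90, h_bb(-1)=-90, h_bb(0)=180.
Local minima occur where both diagonal entries positive: (1, -3), (1, 0). Count: 2.

2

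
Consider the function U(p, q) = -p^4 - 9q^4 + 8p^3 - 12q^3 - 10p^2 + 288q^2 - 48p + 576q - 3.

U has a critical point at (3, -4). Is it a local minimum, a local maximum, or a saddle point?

The mixed partial ∂²U/∂p∂q is 0, so the Hessian at any point is diag(U_pp, U_qq) = diag(4(-3p^2 + 12p - 5), 36(-3q^2 - 2q + 16)).
At (3, -4): H = diag(16, -864).
The eigenvalues have opposite signs, so H is indefinite: a saddle point.

saddle point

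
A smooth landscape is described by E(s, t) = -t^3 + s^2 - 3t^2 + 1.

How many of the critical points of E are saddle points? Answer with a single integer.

E separates as a function of s plus a function of t, so ∇E=0 decouples.
∂E/∂s = 2s = 0 at s ∈ {0}; ∂E/∂t = -3t(t + 2) = 0 at t ∈ {-2, 0}.
The Hessian is diagonal: diag(E_ss, E_tt). Second derivatives: E_ss(0)=2; E_tt(-2)=6, E_tt(0)=-6.
Saddle points occur where the two diagonal entries have opposite signs: (0, 0). Count: 1.

1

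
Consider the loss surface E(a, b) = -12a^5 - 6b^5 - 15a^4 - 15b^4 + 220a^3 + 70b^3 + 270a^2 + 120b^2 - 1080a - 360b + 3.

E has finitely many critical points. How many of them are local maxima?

E separates as a function of a plus a function of b, so ∇E=0 decouples.
∂E/∂a = -60(a - 3)(a - 1)(a + 2)(a + 3) = 0 at a ∈ {-3, -2, 1, 3}; ∂E/∂b = -30(b - 2)(b - 1)(b + 2)(b + 3) = 0 at b ∈ {-3, -2, 1, 2}.
The Hessian is diagonal: diag(E_aa, E_bb). Second derivatives: E_aa(-3)=1440, E_aa(-2)=-900, E_aa(1)=1440, E_aa(3)=-3600; E_bb(-3)=600, E_bb(-2)=-360, E_bb(1)=360, E_bb(2)=-600.
Local maxima occur where both diagonal entries negative: (-2, -2), (-2, 2), (3, -2), (3, 2). Count: 4.

4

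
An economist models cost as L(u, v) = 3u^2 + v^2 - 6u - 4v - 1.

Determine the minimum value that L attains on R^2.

L(u,v) separates as P(u) + Q(v) − 1, so its minimum is min P + min Q − 1.
P'(u) = 6u - 6 vanishes at u ∈ {1}; Q'(v) = 2v - 4 vanishes at v ∈ {2}.
Local minima of P (where P''>0): P(1)=-3. Local minima of Q: Q(2)=-4.
So the global minimum of L is P(1) + Q(2) − 1 = -3 − 4 − 1 = -8, attained at (1, 2).

-8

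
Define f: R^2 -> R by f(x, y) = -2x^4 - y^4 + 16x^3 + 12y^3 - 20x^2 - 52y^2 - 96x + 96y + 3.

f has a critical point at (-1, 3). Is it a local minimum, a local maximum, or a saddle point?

saddle point

The mixed partial ∂²f/∂x∂y is 0, so the Hessian at any point is diag(f_xx, f_yy) = diag(8(-3x^2 + 12x - 5), 4(-3y^2 + 18y - 26)).
At (-1, 3): H = diag(-160, 4).
The eigenvalues have opposite signs, so H is indefinite: a saddle point.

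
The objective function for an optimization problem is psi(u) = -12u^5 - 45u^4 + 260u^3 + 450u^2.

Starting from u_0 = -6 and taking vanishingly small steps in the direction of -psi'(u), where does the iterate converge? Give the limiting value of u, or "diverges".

psi'(u) = -60u(u - 3)(u + 1)(u + 5), so psi'(-6) = -16200.
Gradient descent moves in the -psi' direction, i.e. u is increasing.
The nearest critical point in that direction is u = -5, where psi'' = 9600 > 0 (a local minimum). The iterate converges there.

-5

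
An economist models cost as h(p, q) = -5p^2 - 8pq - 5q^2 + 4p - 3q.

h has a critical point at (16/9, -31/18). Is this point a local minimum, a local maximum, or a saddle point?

The Hessian of h is constant: H = [[-10, -8], [-8, -10]].
det(H) = (-10)·(-10) − (-8)² = 36.
det(H) > 0 and tr(H) = -20 < 0, so H is negative definite and the point is a local maximum.

local maximum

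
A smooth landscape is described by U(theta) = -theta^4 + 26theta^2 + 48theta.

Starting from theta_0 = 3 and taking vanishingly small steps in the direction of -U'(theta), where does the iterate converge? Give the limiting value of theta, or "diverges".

-1

U'(theta) = -4(theta - 4)(theta + 1)(theta + 3), so U'(3) = 96.
Gradient descent moves in the -U' direction, i.e. theta is decreasing.
The nearest critical point in that direction is theta = -1, where U'' = 40 > 0 (a local minimum). The iterate converges there.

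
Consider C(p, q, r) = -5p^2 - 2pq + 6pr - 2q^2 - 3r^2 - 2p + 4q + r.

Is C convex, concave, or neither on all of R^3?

concave

C is quadratic, so its Hessian is the constant matrix H = [[-10, -2, 6], [-2, -4, 0], [6, 0, -6]].
Leading principal minors: -10, 36, -72.
Signs alternate −, +, − ⇒ H ≺ 0 ⇒ concave.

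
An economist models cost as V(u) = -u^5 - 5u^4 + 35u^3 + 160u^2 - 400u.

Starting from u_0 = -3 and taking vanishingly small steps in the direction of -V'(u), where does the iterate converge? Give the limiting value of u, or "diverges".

V'(u) = -5(u - 4)(u - 1)(u + 4)(u + 5), so V'(-3) = -280.
Gradient descent moves in the -V' direction, i.e. u is increasing.
The nearest critical point in that direction is u = 1, where V'' = 450 > 0 (a local minimum). The iterate converges there.

1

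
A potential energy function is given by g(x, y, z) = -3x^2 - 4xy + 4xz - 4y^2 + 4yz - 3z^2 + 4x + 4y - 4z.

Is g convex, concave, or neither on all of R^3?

concave

g is quadratic, so its Hessian is the constant matrix H = [[-6, -4, 4], [-4, -8, 4], [4, 4, -6]].
Leading principal minors: -6, 32, -96.
Signs alternate −, +, − ⇒ H ≺ 0 ⇒ concave.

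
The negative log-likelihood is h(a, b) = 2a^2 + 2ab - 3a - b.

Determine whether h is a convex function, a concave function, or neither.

h is quadratic, so its Hessian is the constant matrix H = [[4, 2], [2, 0]].
det(H) = -4, tr(H) = 4.
det(H) < 0, so H is indefinite: neither convex nor concave.

neither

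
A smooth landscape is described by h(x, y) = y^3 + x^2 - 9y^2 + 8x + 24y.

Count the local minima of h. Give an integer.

h separates as a function of x plus a function of y, so ∇h=0 decouples.
∂h/∂x = 2(x + 4) = 0 at x ∈ {-4}; ∂h/∂y = 3(y - 4)(y - 2) = 0 at y ∈ {2, 4}.
The Hessian is diagonal: diag(h_xx, h_yy). Second derivatives: h_xx(-4)=2; h_yy(2)=-6, h_yy(4)=6.
Local minima occur where both diagonal entries positive: (-4, 4). Count: 1.

1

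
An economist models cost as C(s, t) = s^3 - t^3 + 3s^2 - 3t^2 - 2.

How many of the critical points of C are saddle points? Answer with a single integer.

C separates as a function of s plus a function of t, so ∇C=0 decouples.
∂C/∂s = 3s(s + 2) = 0 at s ∈ {-2, 0}; ∂C/∂t = -3t(t + 2) = 0 at t ∈ {-2, 0}.
The Hessian is diagonal: diag(C_ss, C_tt). Second derivatives: C_ss(-2)=-6, C_ss(0)=6; C_tt(-2)=6, C_tt(0)=-6.
Saddle points occur where the two diagonal entries have opposite signs: (-2, -2), (0, 0). Count: 2.

2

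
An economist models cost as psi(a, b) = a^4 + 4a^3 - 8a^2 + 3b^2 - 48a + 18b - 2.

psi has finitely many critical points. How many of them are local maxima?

0

psi separates as a function of a plus a function of b, so ∇psi=0 decouples.
∂psi/∂a = 4(a - 2)(a + 2)(a + 3) = 0 at a ∈ {-3, -2, 2}; ∂psi/∂b = 6(b + 3) = 0 at b ∈ {-3}.
The Hessian is diagonal: diag(psi_aa, psi_bb). Second derivatives: psi_aa(-3)=20, psi_aa(-2)=-16, psi_aa(2)=80; psi_bb(-3)=6.
Local maxima occur where both diagonal entries negative: none. Count: 0.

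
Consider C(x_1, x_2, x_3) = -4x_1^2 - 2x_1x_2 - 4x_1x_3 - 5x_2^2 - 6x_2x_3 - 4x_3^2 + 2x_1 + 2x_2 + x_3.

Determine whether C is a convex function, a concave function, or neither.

concave

C is quadratic, so its Hessian is the constant matrix H = [[-8, -2, -4], [-2, -10, -6], [-4, -6, -8]].
Leading principal minors: -8, 76, -256.
Signs alternate −, +, − ⇒ H ≺ 0 ⇒ concave.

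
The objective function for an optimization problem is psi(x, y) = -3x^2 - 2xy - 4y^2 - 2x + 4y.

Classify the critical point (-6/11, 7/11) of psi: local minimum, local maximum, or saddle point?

The Hessian of psi is constant: H = [[-6, -2], [-2, -8]].
det(H) = (-6)·(-8) − (-2)² = 44.
det(H) > 0 and tr(H) = -14 < 0, so H is negative definite and the point is a local maximum.

local maximum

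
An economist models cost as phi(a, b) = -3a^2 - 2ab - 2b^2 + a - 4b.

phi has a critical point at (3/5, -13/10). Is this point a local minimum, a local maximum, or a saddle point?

The Hessian of phi is constant: H = [[-6, -2], [-2, -4]].
det(H) = (-6)·(-4) − (-2)² = 20.
det(H) > 0 and tr(H) = -10 < 0, so H is negative definite and the point is a local maximum.

local maximum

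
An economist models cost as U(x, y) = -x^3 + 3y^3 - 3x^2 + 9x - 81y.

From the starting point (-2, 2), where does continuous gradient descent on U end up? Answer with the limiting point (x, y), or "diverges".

U is separable, so gradient descent decouples: x follows -∂U/∂x, y follows -∂U/∂y.
∂U/∂x = -3(x - 1)(x + 3); at x=-2 this is 9, so x decreases.
∂U/∂y = 9(y - 3)(y + 3); at y=2 this is -45, so y increases.
x converges to its nearest critical value -3 (a local min of the x-part); y converges to 3. The iterate converges to (-3, 3).

(-3, 3)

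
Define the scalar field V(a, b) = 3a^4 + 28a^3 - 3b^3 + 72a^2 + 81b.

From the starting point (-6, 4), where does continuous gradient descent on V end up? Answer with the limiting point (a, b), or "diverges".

V is separable, so gradient descent decouples: a follows -∂V/∂a, b follows -∂V/∂b.
∂V/∂a = 12a(a + 3)(a + 4); at a=-6 this is -432, so a increases.
∂V/∂b = -9(b - 3)(b + 3); at b=4 this is -63, so b increases.
The b-coordinate has no critical point in that direction and runs off to infinity.

diverges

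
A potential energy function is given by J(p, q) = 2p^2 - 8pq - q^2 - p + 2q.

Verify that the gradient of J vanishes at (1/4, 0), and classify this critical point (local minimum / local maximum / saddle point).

∇J = (4p - 8q - 1, -8p - 2q + 2); substituting (1/4, 0) gives ∇J = (0, 0), so (1/4, 0) is indeed a critical point.
The Hessian of J is constant: H = [[4, -8], [-8, -2]].
det(H) = 4·(-2) − (-8)² = -72.
Since det(H) < 0, H is indefinite and the critical point is a saddle point.

saddle point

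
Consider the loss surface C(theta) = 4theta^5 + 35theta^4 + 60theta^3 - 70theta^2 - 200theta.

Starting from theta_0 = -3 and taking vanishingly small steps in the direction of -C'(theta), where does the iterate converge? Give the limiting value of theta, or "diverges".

-2

C'(theta) = 20(theta - 1)(theta + 1)(theta + 2)(theta + 5), so C'(-3) = -320.
Gradient descent moves in the -C' direction, i.e. theta is increasing.
The nearest critical point in that direction is theta = -2, where C'' = 180 > 0 (a local minimum). The iterate converges there.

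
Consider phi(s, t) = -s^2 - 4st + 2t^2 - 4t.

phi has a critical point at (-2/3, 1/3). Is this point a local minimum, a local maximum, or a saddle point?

saddle point

The Hessian of phi is constant: H = [[-2, -4], [-4, 4]].
det(H) = (-2)·4 − (-4)² = -24.
Since det(H) < 0, H is indefinite and the critical point is a saddle point.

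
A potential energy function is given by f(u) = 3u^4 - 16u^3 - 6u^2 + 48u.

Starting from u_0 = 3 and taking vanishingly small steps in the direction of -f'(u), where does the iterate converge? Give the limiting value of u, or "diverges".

f'(u) = 12(u - 4)(u - 1)(u + 1), so f'(3) = -96.
Gradient descent moves in the -f' direction, i.e. u is increasing.
The nearest critical point in that direction is u = 4, where f'' = 180 > 0 (a local minimum). The iterate converges there.

4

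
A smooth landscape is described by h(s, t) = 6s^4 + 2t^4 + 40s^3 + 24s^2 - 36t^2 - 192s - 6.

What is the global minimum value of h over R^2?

h(s,t) separates as P(s) + Q(t) − 6, so its minimum is min P + min Q − 6.
P'(s) = 24(s - 1)(s + 2)(s + 4) vanishes at s ∈ {-4, -2, 1}; Q'(t) = 8t(t - 3)(t + 3) vanishes at t ∈ {-3, 0, 3}.
Local minima of P (where P''>0): P(-4)=128, P(1)=-122. Local minima of Q: Q(-3)=-162, Q(3)=-162.
So the global minimum of h is P(1) + Q(-3) − 6 = -122 − 162 − 6 = -290, attained at (1, -3).

-290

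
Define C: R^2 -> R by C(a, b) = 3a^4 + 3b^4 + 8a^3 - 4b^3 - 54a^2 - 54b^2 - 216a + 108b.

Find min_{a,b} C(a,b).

C(a,b) separates as P(a) + Q(b), so its minimum is min P + min Q.
P'(a) = 12(a - 3)(a + 2)(a + 3) vanishes at a ∈ {-3, -2, 3}; Q'(b) = 12(b - 3)(b - 1)(b + 3) vanishes at b ∈ {-3, 1, 3}.
Local minima of P (where P''>0): P(-3)=189, P(3)=-675. Local minima of Q: Q(-3)=-459, Q(3)=-27.
So the global minimum of C is P(3) + Q(-3) = -675 − 459 = -1134, attained at (3, -3).

-1134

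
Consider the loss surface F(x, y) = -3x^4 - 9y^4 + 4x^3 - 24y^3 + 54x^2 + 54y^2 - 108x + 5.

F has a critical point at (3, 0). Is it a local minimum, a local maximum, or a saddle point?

saddle point

The mixed partial ∂²F/∂x∂y is 0, so the Hessian at any point is diag(F_xx, F_yy) = diag(12(-3x^2 + 2x + 9), 36(-3y^2 - 4y + 3)).
At (3, 0): H = diag(-144, 108).
The eigenvalues have opposite signs, so H is indefinite: a saddle point.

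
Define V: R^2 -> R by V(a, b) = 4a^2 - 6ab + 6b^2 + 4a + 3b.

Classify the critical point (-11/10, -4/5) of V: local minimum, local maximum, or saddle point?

The Hessian of V is constant: H = [[8, -6], [-6, 12]].
det(H) = 8·12 − (-6)² = 60.
det(H) > 0 and tr(H) = 20 > 0, so H is positive definite and the point is a local minimum.

local minimum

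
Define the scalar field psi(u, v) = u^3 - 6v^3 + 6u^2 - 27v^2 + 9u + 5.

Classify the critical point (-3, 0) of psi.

The mixed partial ∂²psi/∂u∂v is 0, so the Hessian at any point is diag(psi_uu, psi_vv) = diag(6(u + 2), -18(2v + 3)).
At (-3, 0): H = diag(-6, -54).
Both eigenvalues are negative, so H is negative definite: a local maximum.

local maximum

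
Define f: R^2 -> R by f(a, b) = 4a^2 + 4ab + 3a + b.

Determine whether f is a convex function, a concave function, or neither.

neither

f is quadratic, so its Hessian is the constant matrix H = [[8, 4], [4, 0]].
det(H) = -16, tr(H) = 8.
det(H) < 0, so H is indefinite: neither convex nor concave.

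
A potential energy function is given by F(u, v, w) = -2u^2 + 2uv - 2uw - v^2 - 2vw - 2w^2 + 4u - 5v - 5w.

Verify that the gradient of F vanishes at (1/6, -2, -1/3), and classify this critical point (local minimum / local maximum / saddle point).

saddle point

∇F = (-4u + 2v - 2w + 4, 2u - 2v - 2w - 5, -2u - 2v - 4w - 5); substituting (1/6, -2, -1/3) gives ∇F = (0, 0, 0), so (1/6, -2, -1/3) is indeed a critical point.
The Hessian is constant: H = [[-4, 2, -2], [2, -2, -2], [-2, -2, -4]].
Leading principal minors: Δ₁ = -4, Δ₂ = 4, Δ₃ = 24.
The minors fit neither the all-positive nor the alternating-sign pattern, so H is indefinite: a saddle point.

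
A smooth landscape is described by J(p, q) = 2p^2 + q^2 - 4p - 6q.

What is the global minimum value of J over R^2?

J(p,q) separates as A(p) + B(q), so its minimum is min A + min B.
A'(p) = 4p - 4 vanishes at p ∈ {1}; B'(q) = 2q - 6 vanishes at q ∈ {3}.
Local minima of A (where A''>0): A(1)=-2. Local minima of B: B(3)=-9.
So the global minimum of J is A(1) + B(3) = -2 − 9 = -11, attained at (1, 3).

-11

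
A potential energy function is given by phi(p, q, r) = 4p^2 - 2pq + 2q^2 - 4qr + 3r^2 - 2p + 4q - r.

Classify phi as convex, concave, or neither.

phi is quadratic, so its Hessian is the constant matrix H = [[8, -2, 0], [-2, 4, -4], [0, -4, 6]].
Leading principal minors: 8, 28, 40.
All positive ⇒ H ≻ 0 ⇒ convex.

convex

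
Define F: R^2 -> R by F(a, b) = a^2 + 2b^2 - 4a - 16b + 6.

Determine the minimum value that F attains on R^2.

F(a,b) separates as P(a) + Q(b) + 6, so its minimum is min P + min Q + 6.
P'(a) = 2a - 4 vanishes at a ∈ {2}; Q'(b) = 4b - 16 vanishes at b ∈ {4}.
Local minima of P (where P''>0): P(2)=-4. Local minima of Q: Q(4)=-32.
So the global minimum of F is P(2) + Q(4) + 6 = -4 − 32 + 6 = -30, attained at (2, 4).

-30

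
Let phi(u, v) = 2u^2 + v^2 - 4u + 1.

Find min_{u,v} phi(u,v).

-1

phi(u,v) separates as P(u) + Q(v) + 1, so its minimum is min P + min Q + 1.
P'(u) = 4u - 4 vanishes at u ∈ {1}; Q'(v) = 2v vanishes at v ∈ {0}.
Local minima of P (where P''>0): P(1)=-2. Local minima of Q: Q(0)=0.
So the global minimum of phi is P(1) + Q(0) + 1 = -2 + 0 + 1 = -1, attained at (1, 0).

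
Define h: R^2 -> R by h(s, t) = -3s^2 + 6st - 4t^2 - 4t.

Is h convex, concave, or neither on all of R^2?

concave

h is quadratic, so its Hessian is the constant matrix H = [[-6, 6], [6, -8]].
det(H) = 12, tr(H) = -14.
det(H) > 0 and tr(H) < 0, so H is negative definite everywhere: concave.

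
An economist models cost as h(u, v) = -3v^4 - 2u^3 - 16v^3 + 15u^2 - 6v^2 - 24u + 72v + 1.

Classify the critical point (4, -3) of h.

The mixed partial ∂²h/∂u∂v is 0, so the Hessian at any point is diag(h_uu, h_vv) = diag(6(-2u + 5), -12(3v^2 + 8v + 1)).
At (4, -3): H = diag(-18, -48).
Both eigenvalues are negative, so H is negative definite: a local maximum.

local maximum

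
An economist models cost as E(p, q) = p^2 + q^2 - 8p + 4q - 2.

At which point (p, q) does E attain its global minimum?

(4, -2)

E(p,q) separates as A(p) + B(q) − 2, so its minimum is min A + min B − 2.
A'(p) = 2p - 8 vanishes at p ∈ {4}; B'(q) = 2q + 4 vanishes at q ∈ {-2}.
Local minima of A (where A''>0): A(4)=-16. Local minima of B: B(-2)=-4.
So the global minimum of E is A(4) + B(-2) − 2 = -16 − 4 − 2 = -22, attained at (4, -2).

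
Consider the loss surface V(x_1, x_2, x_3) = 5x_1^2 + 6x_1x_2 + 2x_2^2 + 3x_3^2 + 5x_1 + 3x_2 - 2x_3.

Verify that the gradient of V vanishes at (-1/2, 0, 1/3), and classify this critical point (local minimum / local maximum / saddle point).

∇V = (10x_1 + 6x_2 + 5, 6x_1 + 4x_2 + 3, 6x_3 - 2); substituting (-1/2, 0, 1/3) gives ∇V = (0, 0, 0), so (-1/2, 0, 1/3) is indeed a critical point.
The Hessian is constant: H = [[10, 6, 0], [6, 4, 0], [0, 0, 6]].
Leading principal minors: Δ₁ = 10, Δ₂ = 4, Δ₃ = 24.
All leading minors are positive, so H is positive definite: a local minimum.

local minimum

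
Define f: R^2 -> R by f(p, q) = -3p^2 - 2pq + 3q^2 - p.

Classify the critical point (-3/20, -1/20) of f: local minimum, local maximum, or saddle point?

saddle point

The Hessian of f is constant: H = [[-6, -2], [-2, 6]].
det(H) = (-6)·6 − (-2)² = -40.
Since det(H) < 0, H is indefinite and the critical point is a saddle point.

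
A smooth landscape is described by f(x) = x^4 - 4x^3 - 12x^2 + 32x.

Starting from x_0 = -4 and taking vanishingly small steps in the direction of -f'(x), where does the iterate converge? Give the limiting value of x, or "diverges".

-2

f'(x) = 4(x - 4)(x - 1)(x + 2), so f'(-4) = -320.
Gradient descent moves in the -f' direction, i.e. x is increasing.
The nearest critical point in that direction is x = -2, where f'' = 72 > 0 (a local minimum). The iterate converges there.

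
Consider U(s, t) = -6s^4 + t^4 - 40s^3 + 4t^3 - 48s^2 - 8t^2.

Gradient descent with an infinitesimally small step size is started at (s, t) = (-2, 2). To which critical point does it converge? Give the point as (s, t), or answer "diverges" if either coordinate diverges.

U is separable, so gradient descent decouples: s follows -∂U/∂s, t follows -∂U/∂t.
∂U/∂s = -24s(s + 1)(s + 4); at s=-2 this is -96, so s increases.
∂U/∂t = 4t(t - 1)(t + 4); at t=2 this is 48, so t decreases.
s converges to its nearest critical value -1 (a local min of the s-part); t converges to 1. The iterate converges to (-1, 1).

(-1, 1)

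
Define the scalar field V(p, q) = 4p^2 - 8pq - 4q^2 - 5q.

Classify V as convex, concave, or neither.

V is quadratic, so its Hessian is the constant matrix H = [[8, -8], [-8, -8]].
det(H) = -128, tr(H) = 0.
det(H) < 0, so H is indefinite: neither convex nor concave.

neither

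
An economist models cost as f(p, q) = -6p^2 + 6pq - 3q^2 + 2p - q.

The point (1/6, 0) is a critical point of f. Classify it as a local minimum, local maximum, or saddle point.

The Hessian of f is constant: H = [[-12, 6], [6, -6]].
det(H) = (-12)·(-6) − 6² = 36.
det(H) > 0 and tr(H) = -18 < 0, so H is negative definite and the point is a local maximum.

local maximum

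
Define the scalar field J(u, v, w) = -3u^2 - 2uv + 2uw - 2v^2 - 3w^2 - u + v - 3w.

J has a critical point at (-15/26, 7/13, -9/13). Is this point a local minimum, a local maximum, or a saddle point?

The Hessian is constant: H = [[-6, -2, 2], [-2, -4, 0], [2, 0, -6]].
Leading principal minors: Δ₁ = -6, Δ₂ = 20, Δ₃ = -104.
The minors alternate sign starting negative (−, +, −), so H is negative definite: a local maximum.

local maximum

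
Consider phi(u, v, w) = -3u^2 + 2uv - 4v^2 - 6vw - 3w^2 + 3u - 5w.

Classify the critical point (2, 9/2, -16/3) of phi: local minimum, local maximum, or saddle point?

local maximum

The Hessian is constant: H = [[-6, 2, 0], [2, -8, -6], [0, -6, -6]].
Leading principal minors: Δ₁ = -6, Δ₂ = 44, Δ₃ = -48.
The minors alternate sign starting negative (−, +, −), so H is negative definite: a local maximum.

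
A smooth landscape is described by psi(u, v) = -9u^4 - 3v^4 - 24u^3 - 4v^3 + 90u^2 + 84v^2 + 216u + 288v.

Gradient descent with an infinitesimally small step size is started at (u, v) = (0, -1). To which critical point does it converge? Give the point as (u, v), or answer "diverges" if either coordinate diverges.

(-1, -2)

psi is separable, so gradient descent decouples: u follows -∂psi/∂u, v follows -∂psi/∂v.
∂psi/∂u = -36(u - 2)(u + 1)(u + 3); at u=0 this is 216, so u decreases.
∂psi/∂v = -12(v - 4)(v + 2)(v + 3); at v=-1 this is 120, so v decreases.
u converges to its nearest critical value -1 (a local min of the u-part); v converges to -2. The iterate converges to (-1, -2).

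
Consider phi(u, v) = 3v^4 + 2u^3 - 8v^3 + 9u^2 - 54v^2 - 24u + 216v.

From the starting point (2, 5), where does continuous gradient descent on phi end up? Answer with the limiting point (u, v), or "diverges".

phi is separable, so gradient descent decouples: u follows -∂phi/∂u, v follows -∂phi/∂v.
∂phi/∂u = 6(u - 1)(u + 4); at u=2 this is 36, so u decreases.
∂phi/∂v = 12(v - 3)(v - 2)(v + 3); at v=5 this is 576, so v decreases.
u converges to its nearest critical value 1 (a local min of the u-part); v converges to 3. The iterate converges to (1, 3).

(1, 3)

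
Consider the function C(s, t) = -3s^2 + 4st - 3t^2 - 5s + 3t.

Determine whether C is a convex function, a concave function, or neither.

C is quadratic, so its Hessian is the constant matrix H = [[-6, 4], [4, -6]].
det(H) = 20, tr(H) = -12.
det(H) > 0 and tr(H) < 0, so H is negative definite everywhere: concave.

concave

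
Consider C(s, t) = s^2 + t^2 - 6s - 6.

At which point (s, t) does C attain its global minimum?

C(s,t) separates as P(s) + Q(t) − 6, so its minimum is min P + min Q − 6.
P'(s) = 2s - 6 vanishes at s ∈ {3}; Q'(t) = 2t vanishes at t ∈ {0}.
Local minima of P (where P''>0): P(3)=-9. Local minima of Q: Q(0)=0.
So the global minimum of C is P(3) + Q(0) − 6 = -9 + 0 − 6 = -15, attained at (3, 0).

(3, 0)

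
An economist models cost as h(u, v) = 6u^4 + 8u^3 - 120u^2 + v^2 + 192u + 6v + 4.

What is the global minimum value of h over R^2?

-1669

h(u,v) separates as P(u) + Q(v) + 4, so its minimum is min P + min Q + 4.
P'(u) = 24(u - 2)(u - 1)(u + 4) vanishes at u ∈ {-4, 1, 2}; Q'(v) = 2v + 6 vanishes at v ∈ {-3}.
Local minima of P (where P''>0): P(-4)=-1664, P(2)=64. Local minima of Q: Q(-3)=-9.
So the global minimum of h is P(-4) + Q(-3) + 4 = -1664 − 9 + 4 = -1669, attained at (-4, -3).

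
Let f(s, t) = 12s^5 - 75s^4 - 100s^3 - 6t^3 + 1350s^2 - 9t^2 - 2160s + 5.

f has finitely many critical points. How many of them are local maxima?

f separates as a function of s plus a function of t, so ∇f=0 decouples.
∂f/∂s = 60(s - 4)(s - 3)(s - 1)(s + 3) = 0 at s ∈ {-3, 1, 3, 4}; ∂f/∂t = -18t(t + 1) = 0 at t ∈ {-1, 0}.
The Hessian is diagonal: diag(f_ss, f_tt). Second derivatives: f_ss(-3)=-10080, f_ss(1)=1440, f_ss(3)=-720, f_ss(4)=1260; f_tt(-1)=18, f_tt(0)=-18.
Local maxima occur where both diagonal entries negative: (-3, 0), (3, 0). Count: 2.

2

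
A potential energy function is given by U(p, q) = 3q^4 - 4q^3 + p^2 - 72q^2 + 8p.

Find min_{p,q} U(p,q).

-656

U(p,q) separates as A(p) + B(q), so its minimum is min A + min B.
A'(p) = 2p + 8 vanishes at p ∈ {-4}; B'(q) = 12q(q - 4)(q + 3) vanishes at q ∈ {-3, 0, 4}.
Local minima of A (where A''>0): A(-4)=-16. Local minima of B: B(-3)=-297, B(4)=-640.
So the global minimum of U is A(-4) + B(4) = -16 − 640 = -656, attained at (-4, 4).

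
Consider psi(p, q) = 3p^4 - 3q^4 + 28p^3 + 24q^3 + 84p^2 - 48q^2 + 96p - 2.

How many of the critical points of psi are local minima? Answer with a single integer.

2

psi separates as a function of p plus a function of q, so ∇psi=0 decouples.
∂psi/∂p = 12(p + 1)(p + 2)(p + 4) = 0 at p ∈ {-4, -2, -1}; ∂psi/∂q = -12q(q - 4)(q - 2) = 0 at q ∈ {0, 2, 4}.
The Hessian is diagonal: diag(psi_pp, psi_qq). Second derivatives: psi_pp(-4)=72, psi_pp(-2)=-24, psi_pp(-1)=36; psi_qq(0)=-96, psi_qq(2)=48, psi_qq(4)=-96.
Local minima occur where both diagonal entries positive: (-4, 2), (-1, 2). Count: 2.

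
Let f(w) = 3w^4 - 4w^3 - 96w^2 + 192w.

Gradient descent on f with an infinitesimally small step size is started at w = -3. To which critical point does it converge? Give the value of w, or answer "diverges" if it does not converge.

-4

f'(w) = 12(w - 4)(w - 1)(w + 4), so f'(-3) = 336.
Gradient descent moves in the -f' direction, i.e. w is decreasing.
The nearest critical point in that direction is w = -4, where f'' = 480 > 0 (a local minimum). The iterate converges there.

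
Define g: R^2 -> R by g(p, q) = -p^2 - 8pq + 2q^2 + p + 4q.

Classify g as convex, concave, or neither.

g is quadratic, so its Hessian is the constant matrix H = [[-2, -8], [-8, 4]].
det(H) = -72, tr(H) = 2.
det(H) < 0, so H is indefinite: neither convex nor concave.

neither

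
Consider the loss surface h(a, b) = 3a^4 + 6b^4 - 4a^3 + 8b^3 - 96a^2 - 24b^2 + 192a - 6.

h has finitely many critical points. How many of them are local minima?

h separates as a function of a plus a function of b, so ∇h=0 decouples.
∂h/∂a = 12(a - 4)(a - 1)(a + 4) = 0 at a ∈ {-4, 1, 4}; ∂h/∂b = 24b(b - 1)(b + 2) = 0 at b ∈ {-2, 0, 1}.
The Hessian is diagonal: diag(h_aa, h_bb). Second derivatives: h_aa(-4)=480, h_aa(1)=-180, h_aa(4)=288; h_bb(-2)=144, h_bb(0)=-48, h_bb(1)=72.
Local minima occur where both diagonal entries positive: (-4, -2), (-4, 1), (4, -2), (4, 1). Count: 4.

4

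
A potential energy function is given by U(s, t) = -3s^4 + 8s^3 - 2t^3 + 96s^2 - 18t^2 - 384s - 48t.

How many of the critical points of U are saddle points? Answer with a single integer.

3

U separates as a function of s plus a function of t, so ∇U=0 decouples.
∂U/∂s = -12(s - 4)(s - 2)(s + 4) = 0 at s ∈ {-4, 2, 4}; ∂U/∂t = -6(t + 2)(t + 4) = 0 at t ∈ {-4, -2}.
The Hessian is diagonal: diag(U_ss, U_tt). Second derivatives: U_ss(-4)=-576, U_ss(2)=144, U_ss(4)=-192; U_tt(-4)=12, U_tt(-2)=-12.
Saddle points occur where the two diagonal entries have opposite signs: (-4, -4), (2, -2), (4, -4). Count: 3.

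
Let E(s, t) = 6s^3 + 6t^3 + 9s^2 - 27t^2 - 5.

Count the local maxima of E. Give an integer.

E separates as a function of s plus a function of t, so ∇E=0 decouples.
∂E/∂s = 18s(s + 1) = 0 at s ∈ {-1, 0}; ∂E/∂t = 18t(t - 3) = 0 at t ∈ {0, 3}.
The Hessian is diagonal: diag(E_ss, E_tt). Second derivatives: E_ss(-1)=-18, E_ss(0)=18; E_tt(0)=-54, E_tt(3)=54.
Local maxima occur where both diagonal entries negative: (-1, 0). Count: 1.

1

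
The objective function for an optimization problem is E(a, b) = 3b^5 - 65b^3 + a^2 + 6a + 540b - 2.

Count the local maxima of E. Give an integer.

E separates as a function of a plus a function of b, so ∇E=0 decouples.
∂E/∂a = 2(a + 3) = 0 at a ∈ {-3}; ∂E/∂b = 15(b - 3)(b - 2)(b + 2)(b + 3) = 0 at b ∈ {-3, -2, 2, 3}.
The Hessian is diagonal: diag(E_aa, E_bb). Second derivatives: E_aa(-3)=2; E_bb(-3)=-450, E_bb(-2)=300, E_bb(2)=-300, E_bb(3)=450.
Local maxima occur where both diagonal entries negative: none. Count: 0.

0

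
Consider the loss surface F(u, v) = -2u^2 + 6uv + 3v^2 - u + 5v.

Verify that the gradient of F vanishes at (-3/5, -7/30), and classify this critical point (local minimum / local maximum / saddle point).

∇F = (-4u + 6v - 1, 6u + 6v + 5); substituting (-3/5, -7/30) gives ∇F = (0, 0), so (-3/5, -7/30) is indeed a critical point.
The Hessian of F is constant: H = [[-4, 6], [6, 6]].
det(H) = (-4)·6 − 6² = -60.
Since det(H) < 0, H is indefinite and the critical point is a saddle point.

saddle point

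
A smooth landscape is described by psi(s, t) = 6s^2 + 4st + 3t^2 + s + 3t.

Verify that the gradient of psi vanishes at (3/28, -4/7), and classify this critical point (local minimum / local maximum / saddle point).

∇psi = (12s + 4t + 1, 4s + 6t + 3); substituting (3/28, -4/7) gives ∇psi = (0, 0), so (3/28, -4/7) is indeed a critical point.
The Hessian of psi is constant: H = [[12, 4], [4, 6]].
det(H) = 12·6 − 4² = 56.
det(H) > 0 and tr(H) = 18 > 0, so H is positive definite and the point is a local minimum.

local minimum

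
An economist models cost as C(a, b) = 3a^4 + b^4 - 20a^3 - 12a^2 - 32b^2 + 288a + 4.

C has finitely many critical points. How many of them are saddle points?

C separates as a function of a plus a function of b, so ∇C=0 decouples.
∂C/∂a = 12(a - 4)(a - 3)(a + 2) = 0 at a ∈ {-2, 3, 4}; ∂C/∂b = 4b(b - 4)(b + 4) = 0 at b ∈ {-4, 0, 4}.
The Hessian is diagonal: diag(C_aa, C_bb). Second derivatives: C_aa(-2)=360, C_aa(3)=-60, C_aa(4)=72; C_bb(-4)=128, C_bb(0)=-64, C_bb(4)=128.
Saddle points occur where the two diagonal entries have opposite signs: (-2, 0), (3, -4), (3, 4), (4, 0). Count: 4.

4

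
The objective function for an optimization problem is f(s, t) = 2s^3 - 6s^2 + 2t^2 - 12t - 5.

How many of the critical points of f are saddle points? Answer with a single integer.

f separates as a function of s plus a function of t, so ∇f=0 decouples.
∂f/∂s = 6s(s - 2) = 0 at s ∈ {0, 2}; ∂f/∂t = 4(t - 3) = 0 at t ∈ {3}.
The Hessian is diagonal: diag(f_ss, f_tt). Second derivatives: f_ss(0)=-12, f_ss(2)=12; f_tt(3)=4.
Saddle points occur where the two diagonal entries have opposite signs: (0, 3). Count: 1.

1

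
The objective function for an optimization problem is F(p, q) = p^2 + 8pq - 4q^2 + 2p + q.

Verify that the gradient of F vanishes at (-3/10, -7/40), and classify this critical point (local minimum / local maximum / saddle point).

∇F = (2p + 8q + 2, 8p - 8q + 1); substituting (-3/10, -7/40) gives ∇F = (0, 0), so (-3/10, -7/40) is indeed a critical point.
The Hessian of F is constant: H = [[2, 8], [8, -8]].
det(H) = 2·(-8) − 8² = -80.
Since det(H) < 0, H is indefinite and the critical point is a saddle point.

saddle point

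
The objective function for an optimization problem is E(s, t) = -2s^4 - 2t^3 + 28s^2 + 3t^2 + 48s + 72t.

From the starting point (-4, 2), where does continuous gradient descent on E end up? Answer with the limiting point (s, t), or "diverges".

E is separable, so gradient descent decouples: s follows -∂E/∂s, t follows -∂E/∂t.
∂E/∂s = -8(s - 3)(s + 1)(s + 2); at s=-4 this is 336, so s decreases.
∂E/∂t = -6(t - 4)(t + 3); at t=2 this is 60, so t decreases.
The s-coordinate has no critical point in that direction and runs off to infinity.

diverges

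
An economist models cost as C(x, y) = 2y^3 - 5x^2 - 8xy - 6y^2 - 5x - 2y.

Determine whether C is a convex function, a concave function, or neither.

The term 2y^3 is cubic, so the Hessian is not constant.
∂²C/∂y² = 12y - 12, which takes both signs as y varies (negative for sufficiently negative y). A diagonal entry of the Hessian changing sign means the Hessian is neither positive- nor negative-semidefinite on all of R^2.

neither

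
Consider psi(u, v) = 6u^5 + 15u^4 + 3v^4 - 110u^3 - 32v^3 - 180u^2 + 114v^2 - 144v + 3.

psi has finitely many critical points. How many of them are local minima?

4

psi separates as a function of u plus a function of v, so ∇psi=0 decouples.
∂psi/∂u = 30u(u - 3)(u + 1)(u + 4) = 0 at u ∈ {-4, -1, 0, 3}; ∂psi/∂v = 12(v - 4)(v - 3)(v - 1) = 0 at v ∈ {1, 3, 4}.
The Hessian is diagonal: diag(psi_uu, psi_vv). Second derivatives: psi_uu(-4)=-2520, psi_uu(-1)=360, psi_uu(0)=-360, psi_uu(3)=2520; psi_vv(1)=72, psi_vv(3)=-24, psi_vv(4)=36.
Local minima occur where both diagonal entries positive: (-1, 1), (-1, 4), (3, 1), (3, 4). Count: 4.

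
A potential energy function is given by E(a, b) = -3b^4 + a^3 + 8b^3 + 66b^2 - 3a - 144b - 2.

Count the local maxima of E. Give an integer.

2

E separates as a function of a plus a function of b, so ∇E=0 decouples.
∂E/∂a = 3(a - 1)(a + 1) = 0 at a ∈ {-1, 1}; ∂E/∂b = -12(b - 4)(b - 1)(b + 3) = 0 at b ∈ {-3, 1, 4}.
The Hessian is diagonal: diag(E_aa, E_bb). Second derivatives: E_aa(-1)=-6, E_aa(1)=6; E_bb(-3)=-336, E_bb(1)=144, E_bb(4)=-252.
Local maxima occur where both diagonal entries negative: (-1, -3), (-1, 4). Count: 2.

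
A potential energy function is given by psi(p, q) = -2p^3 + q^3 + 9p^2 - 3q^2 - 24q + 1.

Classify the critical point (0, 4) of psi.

local minimum

The mixed partial ∂²psi/∂p∂q is 0, so the Hessian at any point is diag(psi_pp, psi_qq) = diag(6(-2p + 3), 6(q - 1)).
At (0, 4): H = diag(18, 18).
Both eigenvalues are positive, so H is positive definite: a local minimum.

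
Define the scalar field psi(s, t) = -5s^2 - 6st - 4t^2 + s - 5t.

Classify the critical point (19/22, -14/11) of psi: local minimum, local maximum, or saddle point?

The Hessian of psi is constant: H = [[-10, -6], [-6, -8]].
det(H) = (-10)·(-8) − (-6)² = 44.
det(H) > 0 and tr(H) = -18 < 0, so H is negative definite and the point is a local maximum.

local maximum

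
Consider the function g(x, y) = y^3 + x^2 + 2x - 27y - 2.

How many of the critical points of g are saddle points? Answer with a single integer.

g separates as a function of x plus a function of y, so ∇g=0 decouples.
∂g/∂x = 2(x + 1) = 0 at x ∈ {-1}; ∂g/∂y = 3(y - 3)(y + 3) = 0 at y ∈ {-3, 3}.
The Hessian is diagonal: diag(g_xx, g_yy). Second derivatives: g_xx(-1)=2; g_yy(-3)=-18, g_yy(3)=18.
Saddle points occur where the two diagonal entries have opposite signs: (-1, -3). Count: 1.

1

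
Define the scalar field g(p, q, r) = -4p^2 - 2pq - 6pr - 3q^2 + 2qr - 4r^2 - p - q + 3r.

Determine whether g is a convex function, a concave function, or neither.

g is quadratic, so its Hessian is the constant matrix H = [[-8, -2, -6], [-2, -6, 2], [-6, 2, -8]].
Leading principal minors: -8, 44, -56.
Signs alternate −, +, − ⇒ H ≺ 0 ⇒ concave.

concave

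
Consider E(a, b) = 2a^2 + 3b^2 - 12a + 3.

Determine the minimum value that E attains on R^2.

E(a,b) separates as P(a) + Q(b) + 3, so its minimum is min P + min Q + 3.
P'(a) = 4a - 12 vanishes at a ∈ {3}; Q'(b) = 6b vanishes at b ∈ {0}.
Local minima of P (where P''>0): P(3)=-18. Local minima of Q: Q(0)=0.
So the global minimum of E is P(3) + Q(0) + 3 = -18 + 0 + 3 = -15, attained at (3, 0).

-15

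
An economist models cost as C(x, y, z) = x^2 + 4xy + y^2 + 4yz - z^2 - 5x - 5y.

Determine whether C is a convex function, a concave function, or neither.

C is quadratic, so its Hessian is the constant matrix H = [[2, 4, 0], [4, 2, 4], [0, 4, -2]].
Leading principal minors: 2, -12, -8.
Neither pattern holds ⇒ H is indefinite ⇒ neither convex nor concave.

neither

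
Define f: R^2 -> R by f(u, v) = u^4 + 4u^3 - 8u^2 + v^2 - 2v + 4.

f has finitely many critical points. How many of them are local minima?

f separates as a function of u plus a function of v, so ∇f=0 decouples.
∂f/∂u = 4u(u - 1)(u + 4) = 0 at u ∈ {-4, 0, 1}; ∂f/∂v = 2(v - 1) = 0 at v ∈ {1}.
The Hessian is diagonal: diag(f_uu, f_vv). Second derivatives: f_uu(-4)=80, f_uu(0)=-16, f_uu(1)=20; f_vv(1)=2.
Local minima occur where both diagonal entries positive: (-4, 1), (1, 1). Count: 2.

2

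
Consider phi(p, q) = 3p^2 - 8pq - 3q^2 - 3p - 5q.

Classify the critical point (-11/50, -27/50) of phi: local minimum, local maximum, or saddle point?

saddle point

The Hessian of phi is constant: H = [[6, -8], [-8, -6]].
det(H) = 6·(-6) − (-8)² = -100.
Since det(H) < 0, H is indefinite and the critical point is a saddle point.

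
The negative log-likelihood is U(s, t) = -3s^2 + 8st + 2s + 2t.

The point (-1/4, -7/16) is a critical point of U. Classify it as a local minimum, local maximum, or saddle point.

saddle point

The Hessian of U is constant: H = [[-6, 8], [8, 0]].
det(H) = (-6)·0 − 8² = -64.
Since det(H) < 0, H is indefinite and the critical point is a saddle point.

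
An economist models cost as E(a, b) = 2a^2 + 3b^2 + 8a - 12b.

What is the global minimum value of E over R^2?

-20

E(a,b) separates as P(a) + Q(b), so its minimum is min P + min Q.
P'(a) = 4a + 8 vanishes at a ∈ {-2}; Q'(b) = 6b - 12 vanishes at b ∈ {2}.
Local minima of P (where P''>0): P(-2)=-8. Local minima of Q: Q(2)=-12.
So the global minimum of E is P(-2) + Q(2) = -8 − 12 = -20, attained at (-2, 2).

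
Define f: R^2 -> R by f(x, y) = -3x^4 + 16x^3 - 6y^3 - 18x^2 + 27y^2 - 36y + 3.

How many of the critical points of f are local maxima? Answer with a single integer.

2

f separates as a function of x plus a function of y, so ∇f=0 decouples.
∂f/∂x = -12x(x - 3)(x - 1) = 0 at x ∈ {0, 1, 3}; ∂f/∂y = -18(y - 2)(y - 1) = 0 at y ∈ {1, 2}.
The Hessian is diagonal: diag(f_xx, f_yy). Second derivatives: f_xx(0)=-36, f_xx(1)=24, f_xx(3)=-72; f_yy(1)=18, f_yy(2)=-18.
Local maxima occur where both diagonal entries negative: (0, 2), (3, 2). Count: 2.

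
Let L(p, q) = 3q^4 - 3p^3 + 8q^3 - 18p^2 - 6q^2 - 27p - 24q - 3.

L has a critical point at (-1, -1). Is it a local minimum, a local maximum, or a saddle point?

local maximum

The mixed partial ∂²L/∂p∂q is 0, so the Hessian at any point is diag(L_pp, L_qq) = diag(-18(p + 2), 12(3q^2 + 4q - 1)).
At (-1, -1): H = diag(-18, -24).
Both eigenvalues are negative, so H is negative definite: a local maximum.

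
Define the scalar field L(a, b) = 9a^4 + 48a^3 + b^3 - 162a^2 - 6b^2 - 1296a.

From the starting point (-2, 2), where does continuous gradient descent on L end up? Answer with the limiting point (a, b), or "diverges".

L is separable, so gradient descent decouples: a follows -∂L/∂a, b follows -∂L/∂b.
∂L/∂a = 36(a - 3)(a + 3)(a + 4); at a=-2 this is -360, so a increases.
∂L/∂b = 3b(b - 4); at b=2 this is -12, so b increases.
a converges to its nearest critical value 3 (a local min of the a-part); b converges to 4. The iterate converges to (3, 4).

(3, 4)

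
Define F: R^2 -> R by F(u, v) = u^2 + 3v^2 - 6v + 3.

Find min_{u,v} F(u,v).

0

F(u,v) separates as P(u) + Q(v) + 3, so its minimum is min P + min Q + 3.
P'(u) = 2u vanishes at u ∈ {0}; Q'(v) = 6v - 6 vanishes at v ∈ {1}.
Local minima of P (where P''>0): P(0)=0. Local minima of Q: Q(1)=-3.
So the global minimum of F is P(0) + Q(1) + 3 = 0 − 3 + 3 = 0, attained at (0, 1).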